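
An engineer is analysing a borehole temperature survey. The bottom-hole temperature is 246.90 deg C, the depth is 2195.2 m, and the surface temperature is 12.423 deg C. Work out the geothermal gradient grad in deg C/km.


grad = (T_d - T_surf) / d * 1000
grad = (246.90 - 12.423) / 2195.2 * 1000
grad = 106.81 deg C/km


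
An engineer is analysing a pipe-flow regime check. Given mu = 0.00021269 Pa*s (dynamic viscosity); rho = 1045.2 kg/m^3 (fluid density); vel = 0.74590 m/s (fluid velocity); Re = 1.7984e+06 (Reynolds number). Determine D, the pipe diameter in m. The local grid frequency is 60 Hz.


D = Re * mu / (rho * vel)
D = 1.7984e+06 * 0.00021269 / (1045.2 * 0.74590)
D = 0.49063 m


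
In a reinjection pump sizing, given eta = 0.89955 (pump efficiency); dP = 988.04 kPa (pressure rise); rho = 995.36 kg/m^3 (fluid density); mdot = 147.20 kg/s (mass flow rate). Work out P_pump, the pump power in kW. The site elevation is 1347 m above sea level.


P_pump = mdot * dP / (rho * eta)
P_pump = 147.20 * 988.04 / (995.36 * 0.89955)
P_pump = 162.43 kW


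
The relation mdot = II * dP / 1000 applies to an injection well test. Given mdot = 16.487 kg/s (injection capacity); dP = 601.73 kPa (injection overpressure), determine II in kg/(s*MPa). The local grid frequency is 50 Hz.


II = mdot * 1000 / dP
II = 16.487 * 1000 / 601.73
II = 27.399 kg/(s*MPa)


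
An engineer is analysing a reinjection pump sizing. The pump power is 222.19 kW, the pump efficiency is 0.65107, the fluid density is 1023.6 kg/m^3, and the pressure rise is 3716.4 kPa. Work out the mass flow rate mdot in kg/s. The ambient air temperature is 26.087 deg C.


mdot = P_pump * rho * eta / dP
mdot = 222.19 * 1023.6 * 0.65107 / 3716.4
mdot = 39.844 kg/s


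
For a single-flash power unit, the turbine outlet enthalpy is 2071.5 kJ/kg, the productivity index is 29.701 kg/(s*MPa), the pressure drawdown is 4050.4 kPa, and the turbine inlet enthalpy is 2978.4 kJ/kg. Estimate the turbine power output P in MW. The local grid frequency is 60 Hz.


Step 1: mdot = PI * dP / 1000 = 29.701 * 4050.4 / 1000 = 120.3009 kg/s
Step 2: P = mdot*(h_in - h_out)/1000 = 120.3009*(2978.4 - 2071.5)/1000 = 109.10 MW
P = 109.10 MW


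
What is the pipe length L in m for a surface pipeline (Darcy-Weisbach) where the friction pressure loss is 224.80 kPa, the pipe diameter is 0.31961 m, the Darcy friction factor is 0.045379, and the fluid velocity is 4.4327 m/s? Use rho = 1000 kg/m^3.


L = dP*1000*D / (f*rho*vel^2/2)
L = 224.80*1000*0.31961 / (0.045379*1000*4.4327^2/2)
L = 161.16 m


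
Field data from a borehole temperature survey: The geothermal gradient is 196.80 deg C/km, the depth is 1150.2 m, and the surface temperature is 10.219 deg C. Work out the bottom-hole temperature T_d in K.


T_d = T_surf + grad * d / 1000
T_d = 10.219 + 196.80 * 1150.2 / 1000
T_d = 236.5784 deg C
Convert to K: 236.5784 + 273.15 = 509.73 K
T_d = 509.73 K


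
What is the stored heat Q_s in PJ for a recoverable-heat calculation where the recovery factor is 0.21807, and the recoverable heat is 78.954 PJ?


Q_s = Q_rec / RF
Q_s = 78.954 / 0.21807
Q_s = 362.06 PJ


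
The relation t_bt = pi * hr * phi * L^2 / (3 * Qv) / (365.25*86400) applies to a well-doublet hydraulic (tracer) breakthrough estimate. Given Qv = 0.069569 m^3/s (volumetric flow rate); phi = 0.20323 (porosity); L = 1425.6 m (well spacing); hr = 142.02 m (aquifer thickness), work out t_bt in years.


t_bt = pi * hr * phi * L^2 / (3 * Qv) / (365.25*86400)
t_bt = pi * 142.02 * 0.20323 * 1425.6^2 / (3 * 0.069569) / (365.25*86400)
t_bt = 27.980 years


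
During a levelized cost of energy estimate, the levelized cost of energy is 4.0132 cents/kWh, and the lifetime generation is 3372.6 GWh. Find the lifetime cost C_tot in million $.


C_tot = LCOE / 100 * E_tot
C_tot = 4.0132 / 100 * 3372.6
C_tot = 135.35 million $


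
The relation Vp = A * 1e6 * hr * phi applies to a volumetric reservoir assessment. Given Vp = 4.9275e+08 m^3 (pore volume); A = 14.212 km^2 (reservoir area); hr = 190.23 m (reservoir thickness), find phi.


phi = Vp / (A * 1e6 * hr)
phi = 4.9275e+08 / (14.212 * 1e6 * 190.23)
phi = 0.18226


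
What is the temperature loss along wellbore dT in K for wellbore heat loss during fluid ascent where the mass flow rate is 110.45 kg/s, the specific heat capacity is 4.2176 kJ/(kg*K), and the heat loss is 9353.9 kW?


dT = Q_loss / (mdot * cp)
dT = 9353.9 / (110.45 * 4.2176)
dT = 20.080 K


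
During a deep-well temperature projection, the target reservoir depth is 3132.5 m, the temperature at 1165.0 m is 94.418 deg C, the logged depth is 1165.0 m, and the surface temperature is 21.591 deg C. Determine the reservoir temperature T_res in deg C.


Step 1: grad = (T_d1 - T_surf)/d1 * 1000 = (94.418 - 21.591)/1165.0 * 1000 = 62.51245 deg C/km
Step 2: T_res = T_surf + grad*d2/1000 = 21.591 + 62.51245*3132.5/1000 = 217.41 deg C
T_res = 217.41 deg C


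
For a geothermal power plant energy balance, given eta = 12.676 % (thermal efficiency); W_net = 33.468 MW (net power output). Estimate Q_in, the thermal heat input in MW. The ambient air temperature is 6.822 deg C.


Q_in = W_net / (eta / 100)
Q_in = 33.468 / (12.676 / 100)
Q_in = 264.03 MW


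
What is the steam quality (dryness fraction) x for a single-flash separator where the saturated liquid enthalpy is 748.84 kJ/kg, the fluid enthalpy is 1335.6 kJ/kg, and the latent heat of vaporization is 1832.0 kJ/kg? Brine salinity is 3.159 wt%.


x = (h - hf) / hfg
x = (1335.6 - 748.84) / 1832.0
x = 0.32028


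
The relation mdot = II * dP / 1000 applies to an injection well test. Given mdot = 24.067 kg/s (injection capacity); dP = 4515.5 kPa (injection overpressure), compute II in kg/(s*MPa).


II = mdot * 1000 / dP
II = 24.067 * 1000 / 4515.5
II = 5.3299 kg/(s*MPa)


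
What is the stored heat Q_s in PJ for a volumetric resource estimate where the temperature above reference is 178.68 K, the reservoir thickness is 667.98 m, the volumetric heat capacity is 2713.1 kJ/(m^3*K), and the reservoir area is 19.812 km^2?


Step 1: Vr = A*1e6*hr = 19.812*1e6*667.98 = 1.323402e+10 m^3
Step 2: Q_s = Vr*rhoc*dT/1e12 = 1.323402e+10*2713.1*178.68/1e12 = 6415.5 PJ
Q_s = 6415.5 PJ


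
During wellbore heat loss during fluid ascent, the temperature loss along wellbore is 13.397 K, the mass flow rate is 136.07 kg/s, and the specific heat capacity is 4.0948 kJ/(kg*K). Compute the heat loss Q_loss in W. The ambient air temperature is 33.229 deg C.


Q_loss = mdot * cp * dT
Q_loss = 136.07 * 4.0948 * 13.397
Q_loss = 7464.533 kW
Convert: 7464.533 kW * 1000.0 = 7.4645e+06 W
Q_loss = 7.4645e+06 W


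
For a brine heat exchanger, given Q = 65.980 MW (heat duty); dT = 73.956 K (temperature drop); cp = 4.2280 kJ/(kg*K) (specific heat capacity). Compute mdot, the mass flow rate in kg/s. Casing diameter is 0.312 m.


mdot = Q * 1000 / (cp * dT)
mdot = 65.980 * 1000 / (4.2280 * 73.956)
mdot = 211.01 kg/s


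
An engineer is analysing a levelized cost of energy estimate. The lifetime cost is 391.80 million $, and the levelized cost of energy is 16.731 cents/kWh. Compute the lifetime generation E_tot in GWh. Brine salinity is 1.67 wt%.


E_tot = C_tot / LCOE * 100
E_tot = 391.80 / 16.731 * 100
E_tot = 2341.8 GWh


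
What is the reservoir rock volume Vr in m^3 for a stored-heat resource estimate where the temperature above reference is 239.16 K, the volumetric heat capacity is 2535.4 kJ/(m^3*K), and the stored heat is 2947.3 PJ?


Vr = Q_s * 1e12 / (rhoc * dT)
Vr = 2947.3 * 1e12 / (2535.4 * 239.16)
Vr = 4.8606e+09 m^3


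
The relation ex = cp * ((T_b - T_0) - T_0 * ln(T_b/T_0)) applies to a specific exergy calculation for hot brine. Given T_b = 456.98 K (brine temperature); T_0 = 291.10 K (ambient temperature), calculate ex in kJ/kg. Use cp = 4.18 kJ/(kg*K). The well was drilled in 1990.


ex = cp * ((T_b - T_0) - T_0 * ln(T_b/T_0))
ex = 4.18 * ((456.98 - 291.10) - 291.10 * ln(456.98/291.10))
ex = 144.64 kJ/kg


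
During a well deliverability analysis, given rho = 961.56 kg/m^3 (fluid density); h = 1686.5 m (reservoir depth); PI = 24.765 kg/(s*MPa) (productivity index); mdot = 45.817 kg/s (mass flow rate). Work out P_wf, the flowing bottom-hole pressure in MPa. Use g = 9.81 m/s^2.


Step 1: P_i = rho*g*h/1e6 = 961.56*9.81*1686.5/1e6 = 15.90859 MPa
Step 2: P_wf = P_i - mdot/PI = 15.90859 - 45.817/24.765 = 14.059 MPa
P_wf = 14.059 MPa


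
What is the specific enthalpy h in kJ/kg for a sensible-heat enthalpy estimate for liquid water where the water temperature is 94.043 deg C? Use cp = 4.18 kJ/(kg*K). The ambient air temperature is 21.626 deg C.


h = cp * T
h = 4.18 * 94.043
h = 393.10 kJ/kg


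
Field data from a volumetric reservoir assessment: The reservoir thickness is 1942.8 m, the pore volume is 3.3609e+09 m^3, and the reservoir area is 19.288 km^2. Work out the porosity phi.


phi = Vp / (A * 1e6 * hr)
phi = 3.3609e+09 / (19.288 * 1e6 * 1942.8)
phi = 0.089689


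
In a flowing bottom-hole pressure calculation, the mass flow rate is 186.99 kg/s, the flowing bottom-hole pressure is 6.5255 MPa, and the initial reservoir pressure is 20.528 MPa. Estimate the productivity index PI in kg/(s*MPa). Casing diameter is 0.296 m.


PI = mdot / (P_i - P_wf)
PI = 186.99 / (20.528 - 6.5255)
PI = 13.354 kg/(s*MPa)


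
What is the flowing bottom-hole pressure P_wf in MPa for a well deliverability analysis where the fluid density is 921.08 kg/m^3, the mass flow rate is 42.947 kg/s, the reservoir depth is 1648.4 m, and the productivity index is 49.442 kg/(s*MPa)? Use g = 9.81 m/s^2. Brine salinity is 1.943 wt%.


Step 1: P_i = rho*g*h/1e6 = 921.08*9.81*1648.4/1e6 = 14.89460 MPa
Step 2: P_wf = P_i - mdot/PI = 14.89460 - 42.947/49.442 = 14.026 MPa
P_wf = 14.026 MPa


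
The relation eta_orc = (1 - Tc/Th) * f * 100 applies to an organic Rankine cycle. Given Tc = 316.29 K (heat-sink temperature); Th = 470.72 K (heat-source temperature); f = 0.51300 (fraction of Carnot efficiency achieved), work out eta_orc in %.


eta_orc = (1 - Tc/Th) * f * 100
eta_orc = (1 - 316.29/470.72) * 0.51300 * 100
eta_orc = 16.830 %


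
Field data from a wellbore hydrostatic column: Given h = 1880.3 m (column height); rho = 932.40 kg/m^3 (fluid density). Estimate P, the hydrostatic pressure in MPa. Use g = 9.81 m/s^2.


P = rho * g * h / 1e6
P = 932.40 * 9.81 * 1880.3 / 1e6
P = 17.199 MPa


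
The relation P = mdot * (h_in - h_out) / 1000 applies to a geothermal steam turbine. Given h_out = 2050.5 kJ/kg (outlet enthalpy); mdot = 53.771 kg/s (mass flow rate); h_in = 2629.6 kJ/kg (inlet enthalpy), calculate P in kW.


P = mdot * (h_in - h_out) / 1000
P = 53.771 * (2629.6 - 2050.5) / 1000
P = 31.13879 MW
Convert: 31.13879 MW * 1000.0 = 31139 kW
P = 31139 kW


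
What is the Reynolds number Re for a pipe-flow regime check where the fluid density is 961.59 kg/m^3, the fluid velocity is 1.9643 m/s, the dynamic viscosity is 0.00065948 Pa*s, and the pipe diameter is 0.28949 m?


Re = rho * vel * D / mu
Re = 961.59 * 1.9643 * 0.28949 / 0.00065948
Re = 8.2914e+05


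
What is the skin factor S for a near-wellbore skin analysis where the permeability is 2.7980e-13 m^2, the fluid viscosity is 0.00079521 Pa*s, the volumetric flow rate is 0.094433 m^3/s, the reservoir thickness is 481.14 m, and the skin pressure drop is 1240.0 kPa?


S = dP_s * 1000 * 2*pi*k*hr / (q*mu)
S = 1240.0 * 1000 * 2*pi*2.7980e-13*481.14 / (0.094433*0.00079521)
S = 13.967


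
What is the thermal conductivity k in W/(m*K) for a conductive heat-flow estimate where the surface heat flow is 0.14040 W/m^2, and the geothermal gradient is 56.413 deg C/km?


k = q * 1000 / grad
k = 0.14040 * 1000 / 56.413
k = 2.4888 W/(m*K)


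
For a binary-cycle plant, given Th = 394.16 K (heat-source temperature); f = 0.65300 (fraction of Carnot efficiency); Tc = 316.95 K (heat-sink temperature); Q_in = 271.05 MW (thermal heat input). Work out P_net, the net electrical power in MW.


Step 1: eta = (1 - Tc/Th)*f = (1 - 316.95/394.16)*0.653 = 0.1279129
Step 2: P_net = eta * Q_in = 0.1279129 * 271.05 = 34.671 MW
P_net = 34.671 MW


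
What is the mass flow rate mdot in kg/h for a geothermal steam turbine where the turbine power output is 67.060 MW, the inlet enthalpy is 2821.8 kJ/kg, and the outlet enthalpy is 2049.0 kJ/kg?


mdot = P * 1000 / (h_in - h_out)
mdot = 67.060 * 1000 / (2821.8 - 2049.0)
mdot = 86.77536 kg/s
Convert: 86.77536 kg/s * 3600.0 = 3.1239e+05 kg/h
mdot = 3.1239e+05 kg/h


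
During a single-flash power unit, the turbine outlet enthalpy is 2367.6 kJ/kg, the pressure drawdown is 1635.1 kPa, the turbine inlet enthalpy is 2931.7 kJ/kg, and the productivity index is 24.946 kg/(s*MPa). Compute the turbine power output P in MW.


Step 1: mdot = PI * dP / 1000 = 24.946 * 1635.1 / 1000 = 40.78920 kg/s
Step 2: P = mdot*(h_in - h_out)/1000 = 40.78920*(2931.7 - 2367.6)/1000 = 23.009 MW
P = 23.009 MW


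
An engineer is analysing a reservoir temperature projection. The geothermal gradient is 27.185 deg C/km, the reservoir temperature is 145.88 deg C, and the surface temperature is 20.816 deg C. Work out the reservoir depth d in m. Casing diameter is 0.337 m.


d = (T_res - T_surf) / grad * 1000
d = (145.88 - 20.816) / 27.185 * 1000
d = 4600.5 m


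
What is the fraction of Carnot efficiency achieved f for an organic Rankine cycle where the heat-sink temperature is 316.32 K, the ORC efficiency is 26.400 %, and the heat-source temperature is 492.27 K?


f = (eta_orc/100) / (1 - Tc/Th)
f = (26.400/100) / (1 - 316.32/492.27)
f = 0.73861


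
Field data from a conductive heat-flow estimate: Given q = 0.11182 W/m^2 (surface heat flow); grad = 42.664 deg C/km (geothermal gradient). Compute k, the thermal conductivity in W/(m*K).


k = q * 1000 / grad
k = 0.11182 * 1000 / 42.664
k = 2.6209 W/(m*K)


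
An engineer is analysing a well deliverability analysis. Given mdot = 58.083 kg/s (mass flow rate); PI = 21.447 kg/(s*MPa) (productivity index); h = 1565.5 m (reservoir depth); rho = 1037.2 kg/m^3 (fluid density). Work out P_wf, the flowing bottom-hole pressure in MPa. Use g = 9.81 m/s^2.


Step 1: P_i = rho*g*h/1e6 = 1037.2*9.81*1565.5/1e6 = 15.92886 MPa
Step 2: P_wf = P_i - mdot/PI = 15.92886 - 58.083/21.447 = 13.221 MPa
P_wf = 13.221 MPa


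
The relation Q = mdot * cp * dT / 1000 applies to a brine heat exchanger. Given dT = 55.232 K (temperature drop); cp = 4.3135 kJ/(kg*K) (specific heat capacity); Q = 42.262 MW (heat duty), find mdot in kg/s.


mdot = Q * 1000 / (cp * dT)
mdot = 42.262 * 1000 / (4.3135 * 55.232)
mdot = 177.39 kg/s


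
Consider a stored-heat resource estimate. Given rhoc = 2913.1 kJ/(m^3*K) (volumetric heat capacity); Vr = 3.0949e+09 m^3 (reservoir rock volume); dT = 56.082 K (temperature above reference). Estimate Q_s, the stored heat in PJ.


Q_s = Vr * rhoc * dT / 1e12
Q_s = 3.0949e+09 * 2913.1 * 56.082 / 1e12
Q_s = 505.62 PJ


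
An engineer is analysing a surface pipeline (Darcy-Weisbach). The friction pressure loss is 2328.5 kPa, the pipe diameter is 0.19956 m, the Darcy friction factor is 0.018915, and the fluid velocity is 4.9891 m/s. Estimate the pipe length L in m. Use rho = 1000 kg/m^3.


L = dP*1000*D / (f*rho*vel^2/2)
L = 2328.5*1000*0.19956 / (0.018915*1000*4.9891^2/2)
L = 1973.9 m


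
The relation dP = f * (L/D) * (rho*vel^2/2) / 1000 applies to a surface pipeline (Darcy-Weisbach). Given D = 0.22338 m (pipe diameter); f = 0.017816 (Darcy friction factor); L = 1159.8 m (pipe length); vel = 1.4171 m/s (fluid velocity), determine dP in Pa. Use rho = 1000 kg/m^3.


dP = f * (L/D) * (rho*vel^2/2) / 1000
dP = 0.017816 * (1159.8/0.22338) * (1000*1.4171^2/2) / 1000
dP = 92.87953 kPa
Convert: 92.87953 kPa * 1000.0 = 92880 Pa
dP = 92880 Pa


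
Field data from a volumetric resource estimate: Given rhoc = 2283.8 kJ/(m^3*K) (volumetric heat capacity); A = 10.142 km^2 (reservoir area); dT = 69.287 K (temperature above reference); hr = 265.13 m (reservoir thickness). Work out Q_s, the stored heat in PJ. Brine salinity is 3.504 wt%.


Step 1: Vr = A*1e6*hr = 10.142*1e6*265.13 = 2.688948e+09 m^3
Step 2: Q_s = Vr*rhoc*dT/1e12 = 2.688948e+09*2283.8*69.287/1e12 = 425.49 PJ
Q_s = 425.49 PJ


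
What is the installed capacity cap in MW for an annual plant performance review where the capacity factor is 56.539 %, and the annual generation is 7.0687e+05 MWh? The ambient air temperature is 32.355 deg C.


cap = E_a / (CF/100 * 8760)
cap = 7.0687e+05 / (56.539/100 * 8760)
cap = 142.72 MW


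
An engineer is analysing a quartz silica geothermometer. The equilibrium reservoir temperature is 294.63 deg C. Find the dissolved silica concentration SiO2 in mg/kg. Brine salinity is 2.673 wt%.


SiO2 = 10^(5.19 - 1309/(T_eq + 273.15))
SiO2 = 10^(5.19 - 1309/(294.63 + 273.15))
SiO2 = 766.53 mg/kg


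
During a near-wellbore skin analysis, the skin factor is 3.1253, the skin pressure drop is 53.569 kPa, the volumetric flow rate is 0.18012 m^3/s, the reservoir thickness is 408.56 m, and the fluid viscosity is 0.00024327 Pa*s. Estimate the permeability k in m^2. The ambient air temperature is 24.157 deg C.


k = S*q*mu / (2*pi*dP_s*1000*hr)
k = 3.1253*0.18012*0.00024327 / (2*pi*53.569*1000*408.56)
k = 9.9585e-13 m^2


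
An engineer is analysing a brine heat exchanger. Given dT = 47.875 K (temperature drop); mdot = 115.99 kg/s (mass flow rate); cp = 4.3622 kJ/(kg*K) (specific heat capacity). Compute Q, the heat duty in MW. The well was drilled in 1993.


Q = mdot * cp * dT / 1000
Q = 115.99 * 4.3622 * 47.875 / 1000
Q = 24.223 MW


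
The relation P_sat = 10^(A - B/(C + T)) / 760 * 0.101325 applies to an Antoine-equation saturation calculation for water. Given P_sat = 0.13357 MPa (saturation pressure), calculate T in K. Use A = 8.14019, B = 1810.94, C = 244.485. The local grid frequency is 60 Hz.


T = B / (A - log10(P_sat * 760 / 0.101325)) - C
T = 1810.94 / (8.14019 - log10(0.13357 * 760 / 0.101325)) - 244.485
T = 107.8802 deg C
Convert to K: 107.8802 + 273.15 = 381.03 K
T = 381.03 K


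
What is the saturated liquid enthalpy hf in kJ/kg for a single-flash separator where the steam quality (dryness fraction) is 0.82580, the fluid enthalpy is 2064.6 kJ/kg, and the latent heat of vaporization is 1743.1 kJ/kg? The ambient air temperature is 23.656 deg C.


hf = h - x * hfg
hf = 2064.6 - 0.82580 * 1743.1
hf = 625.15 kJ/kg


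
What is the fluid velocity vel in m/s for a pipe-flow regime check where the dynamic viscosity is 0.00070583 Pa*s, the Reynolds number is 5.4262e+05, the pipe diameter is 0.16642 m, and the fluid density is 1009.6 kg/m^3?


vel = Re * mu / (rho * D)
vel = 5.4262e+05 * 0.00070583 / (1009.6 * 0.16642)
vel = 2.2795 m/s


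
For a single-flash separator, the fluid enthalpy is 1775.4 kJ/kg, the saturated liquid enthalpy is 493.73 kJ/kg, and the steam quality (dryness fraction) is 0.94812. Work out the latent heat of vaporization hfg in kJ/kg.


hfg = (h - hf) / x
hfg = (1775.4 - 493.73) / 0.94812
hfg = 1351.8 kJ/kg


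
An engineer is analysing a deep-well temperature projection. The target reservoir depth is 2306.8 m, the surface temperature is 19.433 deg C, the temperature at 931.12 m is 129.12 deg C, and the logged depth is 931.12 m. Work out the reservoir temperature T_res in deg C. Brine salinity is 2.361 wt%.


Step 1: grad = (T_d1 - T_surf)/d1 * 1000 = (129.12 - 19.433)/931.12 * 1000 = 117.8011 deg C/km
Step 2: T_res = T_surf + grad*d2/1000 = 19.433 + 117.8011*2306.8/1000 = 291.18 deg C
T_res = 291.18 deg C


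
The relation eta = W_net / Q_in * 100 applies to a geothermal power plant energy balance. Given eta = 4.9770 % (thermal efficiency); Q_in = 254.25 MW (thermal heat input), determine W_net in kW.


W_net = eta / 100 * Q_in
W_net = 4.9770 / 100 * 254.25
W_net = 12.65402 MW
Convert: 12.65402 MW * 1000.0 = 12654 kW
W_net = 12654 kW


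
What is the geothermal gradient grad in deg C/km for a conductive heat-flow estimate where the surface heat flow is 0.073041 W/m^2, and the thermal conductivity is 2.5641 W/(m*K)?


grad = q * 1000 / k
grad = 0.073041 * 1000 / 2.5641
grad = 28.486 deg C/km


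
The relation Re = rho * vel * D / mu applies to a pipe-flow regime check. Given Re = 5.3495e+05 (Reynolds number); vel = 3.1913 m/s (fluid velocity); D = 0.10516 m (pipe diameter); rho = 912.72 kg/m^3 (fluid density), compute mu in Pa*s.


mu = rho * vel * D / Re
mu = 912.72 * 3.1913 * 0.10516 / 5.3495e+05
mu = 0.00057259 Pa*s


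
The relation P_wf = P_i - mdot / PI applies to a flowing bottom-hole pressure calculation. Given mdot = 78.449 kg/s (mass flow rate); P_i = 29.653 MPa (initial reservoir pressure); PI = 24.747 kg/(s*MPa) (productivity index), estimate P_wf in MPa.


P_wf = P_i - mdot / PI
P_wf = 29.653 - 78.449 / 24.747
P_wf = 26.483 MPa


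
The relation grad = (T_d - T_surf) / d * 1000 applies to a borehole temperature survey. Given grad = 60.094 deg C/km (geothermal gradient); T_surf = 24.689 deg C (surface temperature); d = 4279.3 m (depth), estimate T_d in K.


T_d = T_surf + grad * d / 1000
T_d = 24.689 + 60.094 * 4279.3 / 1000
T_d = 281.8493 deg C
Convert to K: 281.8493 + 273.15 = 555.00 K
T_d = 555.00 K


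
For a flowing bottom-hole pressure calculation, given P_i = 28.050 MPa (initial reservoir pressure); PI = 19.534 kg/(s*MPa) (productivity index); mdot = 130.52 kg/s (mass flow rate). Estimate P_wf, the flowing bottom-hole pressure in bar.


P_wf = P_i - mdot / PI
P_wf = 28.050 - 130.52 / 19.534
P_wf = 21.36832 MPa
Convert: 21.36832 MPa * 10.0 = 213.68 bar
P_wf = 213.68 bar


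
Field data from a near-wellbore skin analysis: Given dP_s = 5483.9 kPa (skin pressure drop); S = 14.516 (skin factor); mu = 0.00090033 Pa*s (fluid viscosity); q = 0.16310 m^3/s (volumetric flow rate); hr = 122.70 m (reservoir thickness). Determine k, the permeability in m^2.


k = S*q*mu / (2*pi*dP_s*1000*hr)
k = 14.516*0.16310*0.00090033 / (2*pi*5483.9*1000*122.70)
k = 5.0418e-13 m^2


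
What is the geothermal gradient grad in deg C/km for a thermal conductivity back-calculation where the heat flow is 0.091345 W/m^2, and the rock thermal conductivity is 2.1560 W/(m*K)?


grad = q / k * 1000
grad = 0.091345 / 2.1560 * 1000
grad = 42.368 deg C/km


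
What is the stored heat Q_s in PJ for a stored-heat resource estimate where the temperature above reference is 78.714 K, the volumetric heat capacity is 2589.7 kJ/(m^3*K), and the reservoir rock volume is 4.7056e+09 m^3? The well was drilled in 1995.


Q_s = Vr * rhoc * dT / 1e12
Q_s = 4.7056e+09 * 2589.7 * 78.714 / 1e12
Q_s = 959.22 PJ


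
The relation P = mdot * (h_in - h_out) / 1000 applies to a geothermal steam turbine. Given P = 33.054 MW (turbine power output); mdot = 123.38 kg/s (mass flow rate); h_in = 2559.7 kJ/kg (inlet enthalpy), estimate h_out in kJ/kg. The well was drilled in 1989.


h_out = h_in - P * 1000 / mdot
h_out = 2559.7 - 33.054 * 1000 / 123.38
h_out = 2291.8 kJ/kg


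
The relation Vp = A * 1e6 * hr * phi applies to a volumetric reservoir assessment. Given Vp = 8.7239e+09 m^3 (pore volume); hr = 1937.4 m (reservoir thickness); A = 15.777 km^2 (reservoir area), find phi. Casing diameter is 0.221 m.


phi = Vp / (A * 1e6 * hr)
phi = 8.7239e+09 / (15.777 * 1e6 * 1937.4)
phi = 0.28541


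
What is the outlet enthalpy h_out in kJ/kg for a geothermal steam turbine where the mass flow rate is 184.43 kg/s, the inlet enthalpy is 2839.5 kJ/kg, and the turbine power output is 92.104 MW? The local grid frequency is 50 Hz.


h_out = h_in - P * 1000 / mdot
h_out = 2839.5 - 92.104 * 1000 / 184.43
h_out = 2340.1 kJ/kg


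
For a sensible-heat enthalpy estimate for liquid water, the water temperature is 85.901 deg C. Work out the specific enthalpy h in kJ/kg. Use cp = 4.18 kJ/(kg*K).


h = cp * T
h = 4.18 * 85.901
h = 359.07 kJ/kg


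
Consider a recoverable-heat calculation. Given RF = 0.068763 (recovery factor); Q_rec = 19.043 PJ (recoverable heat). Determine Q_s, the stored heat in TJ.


Q_s = Q_rec / RF
Q_s = 19.043 / 0.068763
Q_s = 276.9367 PJ
Convert: 276.9367 PJ * 1000.0 = 2.7694e+05 TJ
Q_s = 2.7694e+05 TJ


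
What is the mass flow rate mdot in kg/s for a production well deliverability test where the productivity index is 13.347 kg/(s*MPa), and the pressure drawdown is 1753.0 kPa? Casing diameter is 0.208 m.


mdot = PI * dP / 1000
mdot = 13.347 * 1753.0 / 1000
mdot = 23.397 kg/s


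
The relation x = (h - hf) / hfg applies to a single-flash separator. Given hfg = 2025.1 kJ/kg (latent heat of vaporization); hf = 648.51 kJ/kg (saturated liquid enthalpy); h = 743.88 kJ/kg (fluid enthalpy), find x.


x = (h - hf) / hfg
x = (743.88 - 648.51) / 2025.1
x = 0.047094


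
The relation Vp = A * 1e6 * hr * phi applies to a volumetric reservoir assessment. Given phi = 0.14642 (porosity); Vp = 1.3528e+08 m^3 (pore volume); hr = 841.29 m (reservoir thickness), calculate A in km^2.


A = Vp / (1e6 * hr * phi)
A = 1.3528e+08 / (1e6 * 841.29 * 0.14642)
A = 1.0982 km^2


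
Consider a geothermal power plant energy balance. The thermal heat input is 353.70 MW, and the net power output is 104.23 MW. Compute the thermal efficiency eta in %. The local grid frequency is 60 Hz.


eta = W_net / Q_in * 100
eta = 104.23 / 353.70 * 100
eta = 29.468 %


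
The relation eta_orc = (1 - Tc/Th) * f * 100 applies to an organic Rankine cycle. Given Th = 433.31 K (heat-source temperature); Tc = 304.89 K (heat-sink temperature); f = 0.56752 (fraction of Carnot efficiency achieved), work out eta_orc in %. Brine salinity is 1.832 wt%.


eta_orc = (1 - Tc/Th) * f * 100
eta_orc = (1 - 304.89/433.31) * 0.56752 * 100
eta_orc = 16.820 %


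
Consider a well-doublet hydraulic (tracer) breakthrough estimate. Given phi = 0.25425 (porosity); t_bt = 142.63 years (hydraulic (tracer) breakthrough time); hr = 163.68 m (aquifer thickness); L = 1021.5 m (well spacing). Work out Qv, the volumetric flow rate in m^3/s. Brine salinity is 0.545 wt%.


Qv = pi*hr*phi*L^2 / (3*t_bt*365.25*86400)
Qv = pi*163.68*0.25425*1021.5^2 / (3*142.63*365.25*86400)
Qv = 0.010103 m^3/s


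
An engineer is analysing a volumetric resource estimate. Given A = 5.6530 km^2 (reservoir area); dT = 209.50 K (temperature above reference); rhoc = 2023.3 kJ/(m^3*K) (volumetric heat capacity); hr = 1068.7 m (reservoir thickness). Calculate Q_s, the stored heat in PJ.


Step 1: Vr = A*1e6*hr = 5.653*1e6*1068.7 = 6.041361e+09 m^3
Step 2: Q_s = Vr*rhoc*dT/1e12 = 6.041361e+09*2023.3*209.5/1e12 = 2560.8 PJ
Q_s = 2560.8 PJ


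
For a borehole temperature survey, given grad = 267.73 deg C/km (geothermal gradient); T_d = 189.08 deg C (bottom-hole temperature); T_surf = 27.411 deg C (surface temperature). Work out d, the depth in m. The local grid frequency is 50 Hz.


d = (T_d - T_surf) / grad * 1000
d = (189.08 - 27.411) / 267.73 * 1000
d = 603.85 m


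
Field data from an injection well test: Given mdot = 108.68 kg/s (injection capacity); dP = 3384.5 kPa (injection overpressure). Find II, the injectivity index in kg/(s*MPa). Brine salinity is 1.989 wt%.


II = mdot * 1000 / dP
II = 108.68 * 1000 / 3384.5
II = 32.111 kg/(s*MPa)


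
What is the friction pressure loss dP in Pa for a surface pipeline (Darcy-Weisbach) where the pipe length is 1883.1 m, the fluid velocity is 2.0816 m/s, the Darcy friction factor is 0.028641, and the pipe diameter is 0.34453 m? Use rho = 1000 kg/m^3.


dP = f * (L/D) * (rho*vel^2/2) / 1000
dP = 0.028641 * (1883.1/0.34453) * (1000*2.0816^2/2) / 1000
dP = 339.1557 kPa
Convert: 339.1557 kPa * 1000.0 = 3.3916e+05 Pa
dP = 3.3916e+05 Pa


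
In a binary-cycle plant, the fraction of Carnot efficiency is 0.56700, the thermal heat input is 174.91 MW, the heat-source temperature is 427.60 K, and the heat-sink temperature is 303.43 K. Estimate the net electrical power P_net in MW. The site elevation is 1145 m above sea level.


Step 1: eta = (1 - Tc/Th)*f = (1 - 303.43/427.6)*0.567 = 0.1646501
Step 2: P_net = eta * Q_in = 0.1646501 * 174.91 = 28.799 MW
P_net = 28.799 MW


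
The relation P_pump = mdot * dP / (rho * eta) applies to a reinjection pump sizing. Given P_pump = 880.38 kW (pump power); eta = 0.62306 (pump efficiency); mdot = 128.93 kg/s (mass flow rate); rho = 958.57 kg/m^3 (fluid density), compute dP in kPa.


dP = P_pump * rho * eta / mdot
dP = 880.38 * 958.57 * 0.62306 / 128.93
dP = 4078.2 kPa


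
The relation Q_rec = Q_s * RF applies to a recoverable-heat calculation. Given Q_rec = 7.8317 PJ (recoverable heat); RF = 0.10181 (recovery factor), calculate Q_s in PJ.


Q_s = Q_rec / RF
Q_s = 7.8317 / 0.10181
Q_s = 76.925 PJ


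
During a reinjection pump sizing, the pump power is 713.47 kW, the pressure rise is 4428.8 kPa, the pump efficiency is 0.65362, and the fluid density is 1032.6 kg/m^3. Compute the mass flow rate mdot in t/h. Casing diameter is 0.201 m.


mdot = P_pump * rho * eta / dP
mdot = 713.47 * 1032.6 * 0.65362 / 4428.8
mdot = 108.7294 kg/s
Convert: 108.7294 kg/s * 3.6 = 391.43 t/h
mdot = 391.43 t/h


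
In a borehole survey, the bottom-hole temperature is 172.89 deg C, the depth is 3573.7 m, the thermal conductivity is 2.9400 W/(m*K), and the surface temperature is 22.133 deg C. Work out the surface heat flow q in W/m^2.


Step 1: grad = (T_d - T_surf)/d * 1000 = (172.89 - 22.133)/3573.7 * 1000 = 42.18513 deg C/km
Step 2: q = k * grad / 1000 = 2.94 * 42.18513 / 1000 = 0.12402 W/m^2
q = 0.12402 W/m^2


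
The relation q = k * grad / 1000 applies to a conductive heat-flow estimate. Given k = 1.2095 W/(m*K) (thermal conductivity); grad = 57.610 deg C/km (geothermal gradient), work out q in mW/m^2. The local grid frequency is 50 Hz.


q = k * grad / 1000
q = 1.2095 * 57.610 / 1000
q = 0.06967930 W/m^2
Convert: 0.06967930 W/m^2 * 1000.0 = 69.679 mW/m^2
q = 69.679 mW/m^2


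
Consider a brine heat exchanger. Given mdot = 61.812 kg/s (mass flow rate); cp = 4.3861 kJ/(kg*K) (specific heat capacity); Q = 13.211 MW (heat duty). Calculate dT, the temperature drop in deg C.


dT = Q * 1000 / (mdot * cp)
dT = 13.211 * 1000 / (61.812 * 4.3861)
dT = 48.72865 K
Convert (temperature difference, 1 K = 1 deg C): 48.72865 K = 48.72865 deg C
dT = 48.729 deg C


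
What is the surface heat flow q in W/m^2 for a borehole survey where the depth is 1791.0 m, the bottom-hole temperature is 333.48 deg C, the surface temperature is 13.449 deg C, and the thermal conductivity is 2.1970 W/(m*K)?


Step 1: grad = (T_d - T_surf)/d * 1000 = (333.48 - 13.449)/1791.0 * 1000 = 178.6884 deg C/km
Step 2: q = k * grad / 1000 = 2.197 * 178.6884 / 1000 = 0.39258 W/m^2
q = 0.39258 W/m^2


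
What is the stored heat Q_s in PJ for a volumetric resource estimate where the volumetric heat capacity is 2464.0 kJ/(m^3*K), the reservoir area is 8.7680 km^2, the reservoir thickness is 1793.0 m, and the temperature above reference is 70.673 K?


Step 1: Vr = A*1e6*hr = 8.768*1e6*1793.0 = 1.572102e+10 m^3
Step 2: Q_s = Vr*rhoc*dT/1e12 = 1.572102e+10*2464.0*70.673/1e12 = 2737.6 PJ
Q_s = 2737.6 PJ


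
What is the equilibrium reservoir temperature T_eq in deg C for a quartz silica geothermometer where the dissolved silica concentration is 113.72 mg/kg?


T_eq = 1309 / (5.19 - log10(SiO2)) - 273.15
T_eq = 1309 / (5.19 - log10(113.72)) - 273.15
T_eq = 144.51 deg C


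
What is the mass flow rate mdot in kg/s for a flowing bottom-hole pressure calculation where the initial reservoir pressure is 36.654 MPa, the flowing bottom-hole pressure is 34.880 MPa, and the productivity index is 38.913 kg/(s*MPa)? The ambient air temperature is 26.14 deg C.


mdot = (P_i - P_wf) * PI
mdot = (36.654 - 34.880) * 38.913
mdot = 69.032 kg/s


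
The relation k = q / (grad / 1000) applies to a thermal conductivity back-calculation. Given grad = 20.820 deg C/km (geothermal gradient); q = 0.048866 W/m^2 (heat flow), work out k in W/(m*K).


k = q / (grad / 1000)
k = 0.048866 / (20.820 / 1000)
k = 2.3471 W/(m*K)


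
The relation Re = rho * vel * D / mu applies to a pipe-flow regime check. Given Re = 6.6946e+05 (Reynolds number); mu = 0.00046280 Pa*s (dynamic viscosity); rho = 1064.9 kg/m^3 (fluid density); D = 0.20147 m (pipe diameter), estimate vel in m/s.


vel = Re * mu / (rho * D)
vel = 6.6946e+05 * 0.00046280 / (1064.9 * 0.20147)
vel = 1.4441 m/s


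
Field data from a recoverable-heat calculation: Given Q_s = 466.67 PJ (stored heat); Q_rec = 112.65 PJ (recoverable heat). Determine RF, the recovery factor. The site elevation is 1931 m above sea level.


RF = Q_rec / Q_s
RF = 112.65 / 466.67
RF = 0.24139


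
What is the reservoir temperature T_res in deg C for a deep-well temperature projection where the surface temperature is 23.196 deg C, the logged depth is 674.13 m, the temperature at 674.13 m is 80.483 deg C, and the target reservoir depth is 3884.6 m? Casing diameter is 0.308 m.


Step 1: grad = (T_d1 - T_surf)/d1 * 1000 = (80.483 - 23.196)/674.13 * 1000 = 84.97916 deg C/km
Step 2: T_res = T_surf + grad*d2/1000 = 23.196 + 84.97916*3884.6/1000 = 353.31 deg C
T_res = 353.31 deg C


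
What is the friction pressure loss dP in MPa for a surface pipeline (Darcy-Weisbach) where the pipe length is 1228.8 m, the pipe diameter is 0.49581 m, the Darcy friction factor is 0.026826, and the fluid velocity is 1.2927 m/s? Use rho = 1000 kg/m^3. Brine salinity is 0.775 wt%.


dP = f * (L/D) * (rho*vel^2/2) / 1000
dP = 0.026826 * (1228.8/0.49581) * (1000*1.2927^2/2) / 1000
dP = 55.55042 kPa
Convert: 55.55042 kPa * 0.001 = 0.055550 MPa
dP = 0.055550 MPa


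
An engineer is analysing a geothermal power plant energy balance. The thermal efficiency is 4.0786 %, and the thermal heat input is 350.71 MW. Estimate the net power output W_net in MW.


W_net = eta / 100 * Q_in
W_net = 4.0786 / 100 * 350.71
W_net = 14.304 MW


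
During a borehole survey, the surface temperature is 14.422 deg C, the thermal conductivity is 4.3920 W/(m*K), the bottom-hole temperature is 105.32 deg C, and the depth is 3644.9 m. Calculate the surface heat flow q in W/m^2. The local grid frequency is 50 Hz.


Step 1: grad = (T_d - T_surf)/d * 1000 = (105.32 - 14.422)/3644.9 * 1000 = 24.93841 deg C/km
Step 2: q = k * grad / 1000 = 4.392 * 24.93841 / 1000 = 0.10953 W/m^2
q = 0.10953 W/m^2


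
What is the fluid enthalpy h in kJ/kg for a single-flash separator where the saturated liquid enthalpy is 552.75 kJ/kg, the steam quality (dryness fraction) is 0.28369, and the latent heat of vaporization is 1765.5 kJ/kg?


h = hf + x * hfg
h = 552.75 + 0.28369 * 1765.5
h = 1053.6 kJ/kg


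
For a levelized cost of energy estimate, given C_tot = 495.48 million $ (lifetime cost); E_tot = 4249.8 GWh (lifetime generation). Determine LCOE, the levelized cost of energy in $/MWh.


LCOE = C_tot / E_tot * 100
LCOE = 495.48 / 4249.8 * 100
LCOE = 11.65890 cents/kWh
Convert: 11.65890 cents/kWh * 10.0 = 116.59 $/MWh
LCOE = 116.59 $/MWh


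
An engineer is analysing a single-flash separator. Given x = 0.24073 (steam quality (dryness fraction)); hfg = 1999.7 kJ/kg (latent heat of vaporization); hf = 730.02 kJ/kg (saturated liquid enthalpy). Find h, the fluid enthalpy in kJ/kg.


h = hf + x * hfg
h = 730.02 + 0.24073 * 1999.7
h = 1211.4 kJ/kg


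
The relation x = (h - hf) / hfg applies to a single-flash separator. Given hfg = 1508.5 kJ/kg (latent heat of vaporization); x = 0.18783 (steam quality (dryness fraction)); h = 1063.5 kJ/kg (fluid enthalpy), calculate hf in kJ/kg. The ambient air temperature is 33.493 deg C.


hf = h - x * hfg
hf = 1063.5 - 0.18783 * 1508.5
hf = 780.16 kJ/kg


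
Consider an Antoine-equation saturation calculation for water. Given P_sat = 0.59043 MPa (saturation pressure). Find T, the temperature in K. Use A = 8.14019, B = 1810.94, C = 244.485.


T = B / (A - log10(P_sat * 760 / 0.101325)) - C
T = 1810.94 / (8.14019 - log10(0.59043 * 760 / 0.101325)) - 244.485
T = 158.4902 deg C
Convert to K: 158.4902 + 273.15 = 431.64 K
T = 431.64 K


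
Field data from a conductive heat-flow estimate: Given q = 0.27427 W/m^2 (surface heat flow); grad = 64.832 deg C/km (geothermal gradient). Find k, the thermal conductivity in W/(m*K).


k = q * 1000 / grad
k = 0.27427 * 1000 / 64.832
k = 4.2305 W/(m*K)


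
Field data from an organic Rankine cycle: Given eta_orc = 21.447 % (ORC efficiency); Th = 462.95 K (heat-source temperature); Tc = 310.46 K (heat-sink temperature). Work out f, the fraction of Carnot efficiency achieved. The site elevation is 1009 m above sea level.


f = (eta_orc/100) / (1 - Tc/Th)
f = (21.447/100) / (1 - 310.46/462.95)
f = 0.65112


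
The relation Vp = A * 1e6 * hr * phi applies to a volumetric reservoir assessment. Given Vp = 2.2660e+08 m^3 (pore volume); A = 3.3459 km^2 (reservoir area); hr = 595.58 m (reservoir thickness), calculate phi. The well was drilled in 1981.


phi = Vp / (A * 1e6 * hr)
phi = 2.2660e+08 / (3.3459 * 1e6 * 595.58)
phi = 0.11371


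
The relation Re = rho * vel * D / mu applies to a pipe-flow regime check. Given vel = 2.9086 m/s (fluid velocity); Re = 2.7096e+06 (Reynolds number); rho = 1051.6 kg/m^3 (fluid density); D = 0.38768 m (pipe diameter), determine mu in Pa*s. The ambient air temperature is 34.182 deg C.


mu = rho * vel * D / Re
mu = 1051.6 * 2.9086 * 0.38768 / 2.7096e+06
mu = 0.00043763 Pa*s


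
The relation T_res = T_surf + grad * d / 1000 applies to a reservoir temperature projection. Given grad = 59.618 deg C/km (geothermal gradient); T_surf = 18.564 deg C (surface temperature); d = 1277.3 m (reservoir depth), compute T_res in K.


T_res = T_surf + grad * d / 1000
T_res = 18.564 + 59.618 * 1277.3 / 1000
T_res = 94.71407 deg C
Convert to K: 94.71407 + 273.15 = 367.86 K
T_res = 367.86 K


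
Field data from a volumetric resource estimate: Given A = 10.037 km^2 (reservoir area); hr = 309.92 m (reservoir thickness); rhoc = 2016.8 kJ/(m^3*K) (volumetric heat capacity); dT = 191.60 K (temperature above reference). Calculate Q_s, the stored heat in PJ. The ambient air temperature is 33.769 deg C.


Step 1: Vr = A*1e6*hr = 10.037*1e6*309.92 = 3.110667e+09 m^3
Step 2: Q_s = Vr*rhoc*dT/1e12 = 3.110667e+09*2016.8*191.6/1e12 = 1202.0 PJ
Q_s = 1202.0 PJ


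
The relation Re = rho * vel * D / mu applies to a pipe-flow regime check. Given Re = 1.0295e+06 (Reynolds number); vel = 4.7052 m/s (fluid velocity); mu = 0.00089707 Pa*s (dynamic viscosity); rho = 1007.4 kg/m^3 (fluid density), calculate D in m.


D = Re * mu / (rho * vel)
D = 1.0295e+06 * 0.00089707 / (1007.4 * 4.7052)
D = 0.19484 m


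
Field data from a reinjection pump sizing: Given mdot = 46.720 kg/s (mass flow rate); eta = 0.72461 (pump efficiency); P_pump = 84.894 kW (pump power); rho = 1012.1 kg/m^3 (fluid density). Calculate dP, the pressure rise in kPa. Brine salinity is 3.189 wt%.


dP = P_pump * rho * eta / mdot
dP = 84.894 * 1012.1 * 0.72461 / 46.720
dP = 1332.6 kPa


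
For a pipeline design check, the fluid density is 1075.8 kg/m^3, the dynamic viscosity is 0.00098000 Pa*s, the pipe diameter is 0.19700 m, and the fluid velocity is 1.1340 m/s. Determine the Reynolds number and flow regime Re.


Step 1: Re = rho*vel*D/mu = 1075.8*1.134*0.197/0.00098 = 2.4524e+05
Step 2: Re = 2.4524e+05 > 4000, so flow is turbulent.
Re = 2.4524e+05 (turbulent)


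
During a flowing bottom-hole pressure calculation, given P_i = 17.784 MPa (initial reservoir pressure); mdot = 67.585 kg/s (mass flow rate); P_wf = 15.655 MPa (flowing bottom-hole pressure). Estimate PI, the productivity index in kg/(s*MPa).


PI = mdot / (P_i - P_wf)
PI = 67.585 / (17.784 - 15.655)
PI = 31.745 kg/(s*MPa)


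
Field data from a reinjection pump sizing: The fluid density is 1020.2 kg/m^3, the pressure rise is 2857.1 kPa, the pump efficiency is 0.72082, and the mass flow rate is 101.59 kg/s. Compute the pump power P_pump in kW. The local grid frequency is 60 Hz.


P_pump = mdot * dP / (rho * eta)
P_pump = 101.59 * 2857.1 / (1020.2 * 0.72082)
P_pump = 394.70 kW
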